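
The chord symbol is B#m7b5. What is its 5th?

Root of B#m7b5 = B#. The 5th is a diminished 5th: B# up a diminished 5th → F#.

F#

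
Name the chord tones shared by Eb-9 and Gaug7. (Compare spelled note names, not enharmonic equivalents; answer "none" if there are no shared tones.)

F

Eb-9: Eb Gb Bb Db F
Gaug7: G B D# F
Common to both → F.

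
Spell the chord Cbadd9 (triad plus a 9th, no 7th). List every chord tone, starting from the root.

Cb, Eb, Gb, Db

Root Cb, quality added-ninth:
root → Cb
3rd (major 3rd) → Eb
5th (perfect 5th) → Gb
9th (major 9th) → Db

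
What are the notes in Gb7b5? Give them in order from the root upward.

Gb, Bb, Dbb, Fb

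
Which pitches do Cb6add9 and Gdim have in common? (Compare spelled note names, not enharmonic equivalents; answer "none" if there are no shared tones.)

Cb6add9: Cb Eb Gb Ab Db
Gdim: G Bb Db
Common to both → Db.

Db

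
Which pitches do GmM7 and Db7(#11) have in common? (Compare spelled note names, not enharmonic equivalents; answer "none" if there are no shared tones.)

GmM7 = G, B♭, D, F♯.
Db7(#11) = D♭, F, A♭, C♭, G.
Shared: G.

G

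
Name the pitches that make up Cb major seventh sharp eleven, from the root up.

Root C-flat, quality major seventh sharp eleven:
C-flat — root
E-flat — major 3rd
G-flat — perfect 5th
B-flat — major 7th
F — augmented 11th

C-flat E-flat G-flat B-flat F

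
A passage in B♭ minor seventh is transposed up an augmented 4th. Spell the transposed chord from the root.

Transposed root: Bb → E (augmented 4th up). So we spell E minor seventh:
Root: E
Minor 3rd (3rd): G
Perfect 5th (5th): B
Minor 7th (7th): D

E G B D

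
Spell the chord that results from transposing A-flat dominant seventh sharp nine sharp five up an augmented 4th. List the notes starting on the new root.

An augmented 4th up from Ab is D, so the new chord is D dominant seventh sharp nine sharp five.
- root: D
- major 3rd: F#
- augmented 5th: A#
- minor 7th: C
- augmented 9th: E#

D  F#  A#  C  E#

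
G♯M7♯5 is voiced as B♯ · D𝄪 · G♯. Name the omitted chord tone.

The full G♯M7♯5 chord is G♯, B♯, D𝄪, F𝄪.
Comparing with the voicing, the major 7th (7th) — F𝄪 — is absent.

F𝄪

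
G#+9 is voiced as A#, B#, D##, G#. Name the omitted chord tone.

G#+9 = G#, B#, D##, F#, A#. The voicing lacks the 7th (minor 7th), F#.

F#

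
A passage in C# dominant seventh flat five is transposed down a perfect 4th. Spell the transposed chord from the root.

A perfect 4th down from C♯ is G♯, so the new chord is G♯ dominant seventh flat five.
Root: G♯
Major 3rd (3rd): B♯
Diminished 5th (5th): D
Minor 7th (7th): F♯

G♯  B♯  D  F♯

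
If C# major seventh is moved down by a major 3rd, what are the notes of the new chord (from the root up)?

A, C#, E, G#

Transposed root: C# → A (major 3rd down). So we spell A major seventh:
Root: A
Major 3rd (3rd): C#
Perfect 5th (5th): E
Major 7th (7th): G#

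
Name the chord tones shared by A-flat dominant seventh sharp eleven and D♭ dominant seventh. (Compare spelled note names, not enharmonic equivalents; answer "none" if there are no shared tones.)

A-flat

A-flat dominant seventh sharp eleven: A-flat C E-flat G-flat D
D♭ dominant seventh: D-flat F A-flat C-flat
Common to both → A-flat.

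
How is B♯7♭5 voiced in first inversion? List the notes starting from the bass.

B♯7♭5 = B#–D##–F#–A#; first inversion → third (D##) lowest.

D## F# A# B#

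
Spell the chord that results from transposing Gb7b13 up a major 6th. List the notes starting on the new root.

Eb  G  Bb  Db  Cb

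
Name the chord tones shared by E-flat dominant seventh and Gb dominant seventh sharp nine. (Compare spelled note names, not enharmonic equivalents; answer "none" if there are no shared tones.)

B-flat, D-flat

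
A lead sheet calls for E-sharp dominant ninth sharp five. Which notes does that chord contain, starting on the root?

E-sharp dominant ninth sharp five is a dominant ninth sharp five built on E#.
E# — root
G## — major 3rd
B## — augmented 5th
D# — minor 7th
F## — major 9th

E# – G## – B## – D# – F##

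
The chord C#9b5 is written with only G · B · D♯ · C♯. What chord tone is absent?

E♯

The full C#9b5 chord is C♯, E♯, G, B, D♯.
Comparing with the voicing, the major 3rd (3rd) — E♯ — is absent.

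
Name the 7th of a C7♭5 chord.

Root of C7♭5 = C. The 7th is a minor 7th: C up a minor 7th → B♭.

B♭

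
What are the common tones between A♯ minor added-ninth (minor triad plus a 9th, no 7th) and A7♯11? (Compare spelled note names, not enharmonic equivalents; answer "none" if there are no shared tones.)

C#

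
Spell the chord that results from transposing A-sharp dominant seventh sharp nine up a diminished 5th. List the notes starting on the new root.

E  G#  B  D  F##

A# up a diminished 5th → E. New chord: E dominant seventh sharp nine.
root → E
3rd (major 3rd) → G#
5th (perfect 5th) → B
7th (minor 7th) → D
9th (augmented 9th) → F##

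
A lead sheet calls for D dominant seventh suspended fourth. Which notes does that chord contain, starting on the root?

D – G – A – C

D dominant seventh suspended fourth is a dominant seventh suspended fourth built on D.
Root: D
Perfect 4th (4th): G
Perfect 5th (5th): A
Minor 7th (7th): C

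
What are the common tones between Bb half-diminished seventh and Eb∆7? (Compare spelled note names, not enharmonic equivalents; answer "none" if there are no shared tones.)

Bb half-diminished seventh = Bb, Db, Fb, Ab.
Eb∆7 = Eb, G, Bb, D.
Shared: Bb.

Bb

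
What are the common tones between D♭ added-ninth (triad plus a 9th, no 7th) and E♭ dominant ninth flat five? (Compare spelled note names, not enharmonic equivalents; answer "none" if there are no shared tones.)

D♭ added-ninth: D-flat F A-flat E-flat
E♭ dominant ninth flat five: E-flat G B-double-flat D-flat F
Common to both → D-flat, F, E-flat.

D-flat – F – E-flat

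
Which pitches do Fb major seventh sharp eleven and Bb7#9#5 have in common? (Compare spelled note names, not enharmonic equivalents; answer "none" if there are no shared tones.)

Fb major seventh sharp eleven = Fb, Ab, Cb, Eb, Bb.
Bb7#9#5 = Bb, D, F#, Ab, C#.
Shared: Ab, Bb.

Ab Bb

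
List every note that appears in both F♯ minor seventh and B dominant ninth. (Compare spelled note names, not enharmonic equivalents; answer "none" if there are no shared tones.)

F#, A, C#

F♯ minor seventh: F# A C# E
B dominant ninth: B D# F# A C#
Common to both → F#, A, C#.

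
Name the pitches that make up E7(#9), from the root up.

Root E, quality dominant seventh sharp nine:
- root: E
- major 3rd: G#
- perfect 5th: B
- minor 7th: D
- augmented 9th: F##

E, G#, B, D, F##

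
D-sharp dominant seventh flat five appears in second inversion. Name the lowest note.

A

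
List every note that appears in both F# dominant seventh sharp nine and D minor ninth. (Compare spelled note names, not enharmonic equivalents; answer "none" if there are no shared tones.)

E

F# dominant seventh sharp nine: F# A# C# E G##
D minor ninth: D F A C E
Common to both → E.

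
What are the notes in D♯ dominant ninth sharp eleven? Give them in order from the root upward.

D♯ dominant ninth sharp eleven: dominant ninth sharp eleven on D#.
D# — root
F## — major 3rd
A# — perfect 5th
C# — minor 7th
E# — major 9th
G## — augmented 11th

D#, F##, A#, C#, E#, G##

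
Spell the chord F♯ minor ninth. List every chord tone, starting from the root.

F♯ – A – C♯ – E – G♯

Root F♯, quality minor ninth:
- root: F♯
- minor 3rd: A
- perfect 5th: C♯
- minor 7th: E
- major 9th: G♯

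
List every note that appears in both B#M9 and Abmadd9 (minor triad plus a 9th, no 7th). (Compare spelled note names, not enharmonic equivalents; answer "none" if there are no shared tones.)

B#M9: B# D## F## A## C##
Abmadd9: Ab Cb Eb Bb
Common to both → none.

none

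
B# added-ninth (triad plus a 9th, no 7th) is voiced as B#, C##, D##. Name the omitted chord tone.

The full B# added-ninth chord is B#, D##, F##, C##.
Comparing with the voicing, the perfect 5th (5th) — F## — is absent.

F##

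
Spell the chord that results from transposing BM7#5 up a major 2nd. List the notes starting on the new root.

C♯ E♯ G𝄪 B♯

B up a major 2nd → C♯. New chord: C♯ augmented major seventh.
C♯ — root
E♯ — major 3rd
G𝄪 — augmented 5th
B♯ — major 7th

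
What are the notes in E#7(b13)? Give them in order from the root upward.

E#, G##, B#, D#, C#

E#7(b13): dominant seventh flat thirteen on E#.
E# — root
G## — major 3rd
B# — perfect 5th
D# — minor 7th
C# — minor 13th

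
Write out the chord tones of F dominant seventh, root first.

F A C E-flat

Root F, quality dominant seventh:
Root: F
Major 3rd (3rd): A
Perfect 5th (5th): C
Minor 7th (7th): E-flat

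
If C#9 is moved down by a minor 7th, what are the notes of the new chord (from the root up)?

D♯ – F𝄪 – A♯ – C♯ – E♯

Transposed root: C♯ → D♯ (minor 7th down). So we spell D♯ dominant ninth:
Root: D♯
Major 3rd (3rd): F𝄪
Perfect 5th (5th): A♯
Minor 7th (7th): C♯
Major 9th (9th): E♯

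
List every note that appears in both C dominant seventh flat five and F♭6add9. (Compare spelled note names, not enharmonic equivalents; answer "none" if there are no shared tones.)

C dominant seventh flat five: C E Gb Bb
F♭6add9: Fb Ab Cb Db Gb
Common to both → Gb.

Gb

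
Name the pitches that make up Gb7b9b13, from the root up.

Gb Bb Db Fb Abb Ebb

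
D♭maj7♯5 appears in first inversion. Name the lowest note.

F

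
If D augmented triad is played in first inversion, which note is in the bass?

F#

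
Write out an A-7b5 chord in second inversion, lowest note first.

Eb  G  A  C

In root position, A-7b5 is A–C–Eb–G.
Second inversion puts the fifth (Eb) in the bass.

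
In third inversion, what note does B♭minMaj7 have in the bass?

B♭minMaj7 = Bb–Db–F–A. Third inversion → seventh in the bass = A.

A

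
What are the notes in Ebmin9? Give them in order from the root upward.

Eb Gb Bb Db F

Ebmin9 is a minor ninth built on Eb.
Root: Eb
Minor 3rd (3rd): Gb
Perfect 5th (5th): Bb
Minor 7th (7th): Db
Major 9th (9th): F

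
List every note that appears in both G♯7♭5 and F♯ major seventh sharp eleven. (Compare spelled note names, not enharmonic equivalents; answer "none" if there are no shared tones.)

G♯7♭5: G# B# D F#
F♯ major seventh sharp eleven: F# A# C# E# B#
Common to both → B#, F#.

B#, F#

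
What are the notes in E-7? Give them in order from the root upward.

E G B D

Root E, quality minor seventh:
root → E
3rd (minor 3rd) → G
5th (perfect 5th) → B
7th (minor 7th) → D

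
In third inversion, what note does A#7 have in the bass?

G#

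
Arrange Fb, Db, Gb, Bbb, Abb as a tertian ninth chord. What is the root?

Gb

Arranged so that each adjacent pair is a third by letter name: Gb – Bbb – Db – Fb – Abb.
The bottom of that stack, Gb, is the root (this is Gb minor seventh flat nine).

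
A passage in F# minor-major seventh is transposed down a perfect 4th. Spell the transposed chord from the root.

A perfect 4th down from F-sharp is C-sharp, so the new chord is C-sharp minor-major seventh.
Root: C-sharp
Minor 3rd (3rd): E
Perfect 5th (5th): G-sharp
Major 7th (7th): B-sharp

C-sharp, E, G-sharp, B-sharp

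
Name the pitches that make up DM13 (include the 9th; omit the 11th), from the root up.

DM13 is a major thirteenth built on D.
Root: D
Major 3rd (3rd): F#
Perfect 5th (5th): A
Major 7th (7th): C#
Major 9th (9th): E
Major 13th (13th): B

D – F# – A – C# – E – B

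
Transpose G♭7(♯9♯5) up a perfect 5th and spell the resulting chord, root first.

Db, F, A, Cb, E

A perfect 5th up from Gb is Db, so the new chord is Db dominant seventh sharp nine sharp five.
Root: Db
Major 3rd (3rd): F
Augmented 5th (5th): A
Minor 7th (7th): Cb
Augmented 9th (9th): E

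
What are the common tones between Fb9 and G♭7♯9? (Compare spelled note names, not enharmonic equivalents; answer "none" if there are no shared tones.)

Fb, Gb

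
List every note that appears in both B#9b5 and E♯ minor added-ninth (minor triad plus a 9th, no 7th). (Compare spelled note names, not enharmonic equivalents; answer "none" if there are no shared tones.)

B#9b5 = B#, D##, F#, A#, C##.
E♯ minor added-ninth = E#, G#, B#, F##.
Shared: B#.

B#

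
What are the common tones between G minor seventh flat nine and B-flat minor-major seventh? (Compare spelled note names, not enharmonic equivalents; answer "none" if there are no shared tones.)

G minor seventh flat nine = G, B♭, D, F, A♭.
B-flat minor-major seventh = B♭, D♭, F, A.
Shared: B♭, F.

B♭  F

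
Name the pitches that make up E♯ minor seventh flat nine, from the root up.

E-sharp, G-sharp, B-sharp, D-sharp, F-sharp

E♯ minor seventh flat nine is a minor seventh flat nine built on E-sharp.
E-sharp — root
G-sharp — minor 3rd
B-sharp — perfect 5th
D-sharp — minor 7th
F-sharp — minor 9th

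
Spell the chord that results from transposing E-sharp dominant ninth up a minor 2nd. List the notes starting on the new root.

F-sharp – A-sharp – C-sharp – E – G-sharp

E-sharp up a minor 2nd → F-sharp. New chord: F-sharp dominant ninth.
- root: F-sharp
- major 3rd: A-sharp
- perfect 5th: C-sharp
- minor 7th: E
- major 9th: G-sharp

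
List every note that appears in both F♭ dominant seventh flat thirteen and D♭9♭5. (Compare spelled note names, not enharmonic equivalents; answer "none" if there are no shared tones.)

F♭ dominant seventh flat thirteen: F♭ A♭ C♭ E𝄫 D𝄫
D♭9♭5: D♭ F A𝄫 C♭ E♭
Common to both → C♭.

C♭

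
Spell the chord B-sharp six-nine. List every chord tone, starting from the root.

B-sharp D-double-sharp F-double-sharp G-double-sharp C-double-sharp

Root B-sharp, quality six-nine:
Root: B-sharp
Major 3rd (3rd): D-double-sharp
Perfect 5th (5th): F-double-sharp
Major 6th (6th): G-double-sharp
Major 9th (9th): C-double-sharp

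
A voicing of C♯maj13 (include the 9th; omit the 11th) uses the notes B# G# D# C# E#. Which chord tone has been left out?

A#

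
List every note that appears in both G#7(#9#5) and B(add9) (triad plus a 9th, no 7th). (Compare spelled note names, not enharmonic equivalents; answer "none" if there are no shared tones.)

G#7(#9#5): G♯ B♯ D𝄪 F♯ A𝄪
B(add9): B D♯ F♯ C♯
Common to both → F♯.

F♯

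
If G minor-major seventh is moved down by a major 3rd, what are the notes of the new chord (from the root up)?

Transposed root: G → E-flat (major 3rd down). So we spell E-flat minor-major seventh:
root → E-flat
3rd (minor 3rd) → G-flat
5th (perfect 5th) → B-flat
7th (major 7th) → D

E-flat, G-flat, B-flat, D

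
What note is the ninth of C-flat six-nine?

Db

Root of C-flat six-nine = Cb. The 9th is a major 9th: Cb up a major 9th → Db.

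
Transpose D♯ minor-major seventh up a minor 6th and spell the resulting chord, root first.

B  D  F♯  A♯

Transposed root: D♯ → B (minor 6th up). So we spell B minor-major seventh:
B — root
D — minor 3rd
F♯ — perfect 5th
A♯ — major 7th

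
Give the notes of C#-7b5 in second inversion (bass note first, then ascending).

In root position, C#-7b5 is C#–E–G–B.
Second inversion puts the fifth (G) in the bass.

G, B, C#, E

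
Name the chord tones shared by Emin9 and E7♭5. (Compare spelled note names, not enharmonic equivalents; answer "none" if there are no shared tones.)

Emin9 = E, G, B, D, F#.
E7♭5 = E, G#, Bb, D.
Shared: E, D.

E, D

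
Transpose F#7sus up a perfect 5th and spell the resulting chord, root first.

F♯ up a perfect 5th → C♯. New chord: C♯ dominant seventh suspended fourth.
- root: C♯
- perfect 4th: F♯
- perfect 5th: G♯
- minor 7th: B

C♯ – F♯ – G♯ – B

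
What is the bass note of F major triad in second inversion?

F major triad in root position is F–A–C.
Second inversion places the fifth in the bass, which is C.

C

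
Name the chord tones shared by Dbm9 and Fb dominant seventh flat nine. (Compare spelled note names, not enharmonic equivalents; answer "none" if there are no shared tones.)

Fb, Ab, Cb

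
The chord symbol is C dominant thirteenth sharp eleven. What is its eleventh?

Root of C dominant thirteenth sharp eleven = C. The 11th is an augmented 11th: C up an augmented 11th → F#.

F#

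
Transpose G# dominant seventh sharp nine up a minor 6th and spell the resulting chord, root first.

E, G♯, B, D, F𝄪

Transposed root: G♯ → E (minor 6th up). So we spell E dominant seventh sharp nine:
Root: E
Major 3rd (3rd): G♯
Perfect 5th (5th): B
Minor 7th (7th): D
Augmented 9th (9th): F𝄪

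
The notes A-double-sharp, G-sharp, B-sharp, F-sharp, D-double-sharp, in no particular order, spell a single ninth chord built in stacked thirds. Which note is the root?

G-sharp

Arranged so that each adjacent pair is a third by letter name: G-sharp – B-sharp – D-double-sharp – F-sharp – A-double-sharp.
The bottom of that stack, G-sharp, is the root (this is G-sharp dominant seventh sharp nine sharp five).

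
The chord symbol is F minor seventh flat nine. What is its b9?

G-flat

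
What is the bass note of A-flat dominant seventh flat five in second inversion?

Ebb

A-flat dominant seventh flat five = Ab–C–Ebb–Gb. Second inversion → fifth in the bass = Ebb.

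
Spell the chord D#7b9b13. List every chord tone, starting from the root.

D# – F## – A# – C# – E – B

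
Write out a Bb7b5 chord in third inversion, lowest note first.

Ab – Bb – D – Fb

In root position, Bb7b5 is Bb–D–Fb–Ab.
Third inversion puts the seventh (Ab) in the bass.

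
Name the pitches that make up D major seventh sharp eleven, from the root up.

Root D, quality major seventh sharp eleven:
Root: D
Major 3rd (3rd): F♯
Perfect 5th (5th): A
Major 7th (7th): C♯
Augmented 11th (11th): G♯

D, F♯, A, C♯, G♯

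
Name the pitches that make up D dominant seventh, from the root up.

D dominant seventh: dominant seventh on D.
Root: D
Major 3rd (3rd): F#
Perfect 5th (5th): A
Minor 7th (7th): C

D, F#, A, C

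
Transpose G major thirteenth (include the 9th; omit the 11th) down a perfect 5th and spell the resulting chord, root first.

C, E, G, B, D, A

Transposed root: G → C (perfect 5th down). So we spell C major thirteenth:
Root: C
Major 3rd (3rd): E
Perfect 5th (5th): G
Major 7th (7th): B
Major 9th (9th): D
Major 13th (13th): A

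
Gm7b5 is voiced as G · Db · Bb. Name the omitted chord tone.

F

The full Gm7b5 chord is G, Bb, Db, F.
Comparing with the voicing, the minor 7th (7th) — F — is absent.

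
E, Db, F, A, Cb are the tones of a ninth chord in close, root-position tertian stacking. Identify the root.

Stacking in thirds gives Db – F – A – Cb – E, so Db is the root — Db dominant seventh sharp nine sharp five.

Db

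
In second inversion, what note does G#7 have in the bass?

D♯

G#7 = G♯–B♯–D♯–F♯. Second inversion → fifth in the bass = D♯.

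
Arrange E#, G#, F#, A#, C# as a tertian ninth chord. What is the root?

F#

Stacking in thirds gives F# – A# – C# – E# – G#, so F# is the root — F# major ninth.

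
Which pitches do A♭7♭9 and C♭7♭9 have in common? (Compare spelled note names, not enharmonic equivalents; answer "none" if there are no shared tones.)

E♭ – G♭ – B𝄫

A♭7♭9 = A♭, C, E♭, G♭, B𝄫.
C♭7♭9 = C♭, E♭, G♭, B𝄫, D𝄫.
Shared: E♭, G♭, B𝄫.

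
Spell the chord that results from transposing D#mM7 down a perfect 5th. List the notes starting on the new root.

G# B D# F##

D# down a perfect 5th → G#. New chord: G# minor-major seventh.
root → G#
3rd (minor 3rd) → B
5th (perfect 5th) → D#
7th (major 7th) → F##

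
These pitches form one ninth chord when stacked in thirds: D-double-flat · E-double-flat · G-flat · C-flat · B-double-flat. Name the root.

Stacking in thirds gives C-flat – E-double-flat – G-flat – B-double-flat – D-double-flat, so C-flat is the root — C-flat minor seventh flat nine.

C-flat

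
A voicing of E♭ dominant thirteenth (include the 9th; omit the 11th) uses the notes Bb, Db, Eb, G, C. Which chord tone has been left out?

F

E♭ dominant thirteenth = Eb, G, Bb, Db, F, C. The voicing lacks the 9th (major 9th), F.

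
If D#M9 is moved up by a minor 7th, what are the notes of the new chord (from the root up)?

Transposed root: D# → C# (minor 7th up). So we spell C# major ninth:
root → C#
3rd (major 3rd) → E#
5th (perfect 5th) → G#
7th (major 7th) → B#
9th (major 9th) → D#

C# – E# – G# – B# – D#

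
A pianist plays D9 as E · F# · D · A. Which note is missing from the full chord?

D9 = D, F#, A, C, E. The voicing lacks the 7th (minor 7th), C.

C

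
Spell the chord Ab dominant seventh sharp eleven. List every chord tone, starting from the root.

Root A-flat, quality dominant seventh sharp eleven:
A-flat — root
C — major 3rd
E-flat — perfect 5th
G-flat — minor 7th
D — augmented 11th

A-flat – C – E-flat – G-flat – D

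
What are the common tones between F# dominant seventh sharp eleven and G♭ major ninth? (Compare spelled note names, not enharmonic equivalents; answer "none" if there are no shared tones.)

F# dominant seventh sharp eleven = F-sharp, A-sharp, C-sharp, E, B-sharp.
G♭ major ninth = G-flat, B-flat, D-flat, F, A-flat.
Shared: none.

none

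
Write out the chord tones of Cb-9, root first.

Cb, Ebb, Gb, Bbb, Db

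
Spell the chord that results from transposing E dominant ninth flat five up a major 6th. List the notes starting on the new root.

A major 6th up from E is C-sharp, so the new chord is C-sharp dominant ninth flat five.
root → C-sharp
3rd (major 3rd) → E-sharp
5th (diminished 5th) → G
7th (minor 7th) → B
9th (major 9th) → D-sharp

C-sharp – E-sharp – G – B – D-sharp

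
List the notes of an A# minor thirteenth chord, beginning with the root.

Root A#, quality minor thirteenth:
- root: A#
- minor 3rd: C#
- perfect 5th: E#
- minor 7th: G#
- major 9th: B#
- perfect 11th: D#
- major 13th: F##

A#, C#, E#, G#, B#, D#, F##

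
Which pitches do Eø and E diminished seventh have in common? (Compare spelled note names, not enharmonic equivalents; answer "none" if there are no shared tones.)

E, G, Bb

Eø = E, G, Bb, D.
E diminished seventh = E, G, Bb, Db.
Shared: E, G, Bb.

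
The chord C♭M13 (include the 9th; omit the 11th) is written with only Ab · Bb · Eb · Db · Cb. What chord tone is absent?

C♭M13 = Cb, Eb, Gb, Bb, Db, Ab. The voicing lacks the 5th (perfect 5th), Gb.

Gb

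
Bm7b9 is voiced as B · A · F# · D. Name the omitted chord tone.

The full Bm7b9 chord is B, D, F#, A, C.
Comparing with the voicing, the minor 9th (9th) — C — is absent.

C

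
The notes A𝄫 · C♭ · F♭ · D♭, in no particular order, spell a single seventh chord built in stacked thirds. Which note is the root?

D♭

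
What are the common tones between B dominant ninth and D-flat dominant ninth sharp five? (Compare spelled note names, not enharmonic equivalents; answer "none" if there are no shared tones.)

B dominant ninth: B D-sharp F-sharp A C-sharp
D-flat dominant ninth sharp five: D-flat F A C-flat E-flat
Common to both → A.

A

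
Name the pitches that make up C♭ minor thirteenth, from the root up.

Root Cb, quality minor thirteenth:
Cb — root
Ebb — minor 3rd
Gb — perfect 5th
Bbb — minor 7th
Db — major 9th
Fb — perfect 11th
Ab — major 13th

Cb, Ebb, Gb, Bbb, Db, Fb, Ab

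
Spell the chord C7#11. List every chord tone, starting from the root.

C  E  G  Bb  F#

C7#11 is a dominant seventh sharp eleven built on C.
root → C
3rd (major 3rd) → E
5th (perfect 5th) → G
7th (minor 7th) → Bb
11th (augmented 11th) → F#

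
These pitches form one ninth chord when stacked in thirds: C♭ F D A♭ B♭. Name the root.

Arranged so that each adjacent pair is a third by letter name: B♭ – D – F – A♭ – C♭.
The bottom of that stack, B♭, is the root (this is B♭ dominant seventh flat nine).

B♭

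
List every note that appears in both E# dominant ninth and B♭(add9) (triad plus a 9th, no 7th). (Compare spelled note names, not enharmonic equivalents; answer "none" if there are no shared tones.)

none

E# dominant ninth = E♯, G𝄪, B♯, D♯, F𝄪.
B♭(add9) = B♭, D, F, C.
Shared: none.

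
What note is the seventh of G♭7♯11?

Root of G♭7♯11 = Gb. The 7th is a minor 7th: Gb up a minor 7th → Fb.

Fb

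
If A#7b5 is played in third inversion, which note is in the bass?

A#7b5 in root position is A#–C##–E–G#.
Third inversion places the seventh in the bass, which is G#.

G#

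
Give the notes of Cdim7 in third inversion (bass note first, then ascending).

Bbb – C – Eb – Gb

Cdim7 = C–Eb–Gb–Bbb; third inversion → seventh (Bbb) lowest.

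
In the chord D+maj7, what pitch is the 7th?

C#

Root of D+maj7 = D. The 7th is a major 7th: D up a major 7th → C#.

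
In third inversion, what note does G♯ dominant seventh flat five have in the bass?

F#

G♯ dominant seventh flat five in root position is G#–B#–D–F#.
Third inversion places the seventh in the bass, which is F#.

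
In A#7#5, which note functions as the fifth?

A#7#5 is built on A♯; its 5th is an augmented 5th above the root.
A fifth above A uses the letter E, and the augmented 5th above A♯ is E𝄪.

E𝄪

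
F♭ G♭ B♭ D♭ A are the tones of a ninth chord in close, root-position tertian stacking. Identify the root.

G♭

Arranged so that each adjacent pair is a third by letter name: G♭ – B♭ – D♭ – F♭ – A.
The bottom of that stack, G♭, is the root (this is G♭ dominant seventh sharp nine).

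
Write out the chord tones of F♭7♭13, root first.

Fb, Ab, Cb, Ebb, Dbb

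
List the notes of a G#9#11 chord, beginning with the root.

G# B# D# F# A# C##

Root G#, quality dominant ninth sharp eleven:
Root: G#
Major 3rd (3rd): B#
Perfect 5th (5th): D#
Minor 7th (7th): F#
Major 9th (9th): A#
Augmented 11th (11th): C##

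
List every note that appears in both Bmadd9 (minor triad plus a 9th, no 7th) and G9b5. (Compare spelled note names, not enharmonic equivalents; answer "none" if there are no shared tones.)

Bmadd9: B D F♯ C♯
G9b5: G B D♭ F A
Common to both → B.

B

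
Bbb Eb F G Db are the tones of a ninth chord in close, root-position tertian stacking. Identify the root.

Arranged so that each adjacent pair is a third by letter name: Eb – G – Bbb – Db – F.
The bottom of that stack, Eb, is the root (this is Eb dominant ninth flat five).

Eb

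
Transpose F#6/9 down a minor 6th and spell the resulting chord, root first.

A♯, C𝄪, E♯, F𝄪, B♯

F♯ down a minor 6th → A♯. New chord: A♯ six-nine.
root → A♯
3rd (major 3rd) → C𝄪
5th (perfect 5th) → E♯
6th (major 6th) → F𝄪
9th (major 9th) → B♯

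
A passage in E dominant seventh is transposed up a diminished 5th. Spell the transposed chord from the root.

Bb, D, F, Ab

A diminished 5th up from E is Bb, so the new chord is Bb dominant seventh.
Bb — root
D — major 3rd
F — perfect 5th
Ab — minor 7th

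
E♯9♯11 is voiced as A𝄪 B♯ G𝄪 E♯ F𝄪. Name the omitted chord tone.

The full E♯9♯11 chord is E♯, G𝄪, B♯, D♯, F𝄪, A𝄪.
Comparing with the voicing, the minor 7th (7th) — D♯ — is absent.

D♯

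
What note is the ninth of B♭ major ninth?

B♭ major ninth is built on B-flat; its 9th is a major 9th above the root.
A second above B uses the letter C, and the major 9th above B-flat is C.

C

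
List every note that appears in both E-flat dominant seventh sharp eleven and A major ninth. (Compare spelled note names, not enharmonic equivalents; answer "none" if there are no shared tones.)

A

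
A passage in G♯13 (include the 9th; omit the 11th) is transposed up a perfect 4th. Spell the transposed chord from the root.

C# – E# – G# – B – D# – A#

Transposed root: G# → C# (perfect 4th up). So we spell C# dominant thirteenth:
Root: C#
Major 3rd (3rd): E#
Perfect 5th (5th): G#
Minor 7th (7th): B
Major 9th (9th): D#
Major 13th (13th): A#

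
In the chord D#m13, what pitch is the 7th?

Root of D#m13 = D#. The 7th is a minor 7th: D# up a minor 7th → C#.

C#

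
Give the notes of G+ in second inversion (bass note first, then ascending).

D#, G, B

In root position, G+ is G–B–D#.
Second inversion puts the fifth (D#) in the bass.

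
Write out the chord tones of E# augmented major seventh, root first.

E-sharp, G-double-sharp, B-double-sharp, D-double-sharp

E# augmented major seventh is an augmented major seventh built on E-sharp.
- root: E-sharp
- major 3rd: G-double-sharp
- augmented 5th: B-double-sharp
- major 7th: D-double-sharp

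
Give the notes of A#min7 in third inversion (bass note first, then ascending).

G# A# C# E#

In root position, A#min7 is A#–C#–E#–G#.
Third inversion puts the seventh (G#) in the bass.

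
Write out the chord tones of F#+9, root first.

F#+9: dominant ninth sharp five on F#.
- root: F#
- major 3rd: A#
- augmented 5th: C##
- minor 7th: E
- major 9th: G#

F# – A# – C## – E – G#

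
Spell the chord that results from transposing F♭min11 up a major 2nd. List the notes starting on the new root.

Transposed root: Fb → Gb (major 2nd up). So we spell Gb minor eleventh:
root → Gb
3rd (minor 3rd) → Bbb
5th (perfect 5th) → Db
7th (minor 7th) → Fb
9th (major 9th) → Ab
11th (perfect 11th) → Cb

Gb Bbb Db Fb Ab Cb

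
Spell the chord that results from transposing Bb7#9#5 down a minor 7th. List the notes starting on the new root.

A minor 7th down from B♭ is C, so the new chord is C dominant seventh sharp nine sharp five.
Root: C
Major 3rd (3rd): E
Augmented 5th (5th): G♯
Minor 7th (7th): B♭
Augmented 9th (9th): D♯

C – E – G♯ – B♭ – D♯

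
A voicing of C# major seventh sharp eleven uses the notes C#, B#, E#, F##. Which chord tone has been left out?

The full C# major seventh sharp eleven chord is C#, E#, G#, B#, F##.
Comparing with the voicing, the perfect 5th (5th) — G# — is absent.

G#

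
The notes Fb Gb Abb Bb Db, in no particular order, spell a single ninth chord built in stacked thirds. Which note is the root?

Gb

Stacking in thirds gives Gb – Bb – Db – Fb – Abb, so Gb is the root — Gb dominant seventh flat nine.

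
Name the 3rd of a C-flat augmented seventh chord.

E♭

Root of C-flat augmented seventh = C♭. The 3rd is a major 3rd: C♭ up a major 3rd → E♭.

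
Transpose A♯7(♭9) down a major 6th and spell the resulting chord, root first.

Transposed root: A# → C# (major 6th down). So we spell C# dominant seventh flat nine:
- root: C#
- major 3rd: E#
- perfect 5th: G#
- minor 7th: B
- minor 9th: D

C#  E#  G#  B  D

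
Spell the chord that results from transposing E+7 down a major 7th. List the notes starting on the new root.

F  A  C♯  E♭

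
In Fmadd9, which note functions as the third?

A♭

Root of Fmadd9 = F. The 3rd is a minor 3rd: F up a minor 3rd → A♭.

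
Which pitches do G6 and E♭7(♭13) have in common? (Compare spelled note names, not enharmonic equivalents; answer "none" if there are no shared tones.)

G

G6 = G, B, D, E.
E♭7(♭13) = Eb, G, Bb, Db, Cb.
Shared: G.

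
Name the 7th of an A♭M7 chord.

Root of A♭M7 = Ab. The 7th is a major 7th: Ab up a major 7th → G.

G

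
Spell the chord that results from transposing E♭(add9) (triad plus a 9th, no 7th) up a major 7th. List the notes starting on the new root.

D  F♯  A  E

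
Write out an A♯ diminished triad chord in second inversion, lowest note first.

A♯ diminished triad = A#–C#–E; second inversion → fifth (E) lowest.

E  A#  C#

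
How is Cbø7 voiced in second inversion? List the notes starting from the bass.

In root position, Cbø7 is Cb–Ebb–Gbb–Bbb.
Second inversion puts the fifth (Gbb) in the bass.

Gbb, Bbb, Cb, Ebb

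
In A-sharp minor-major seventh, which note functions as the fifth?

E-sharp

Root of A-sharp minor-major seventh = A-sharp. The 5th is a perfect 5th: A-sharp up a perfect 5th → E-sharp.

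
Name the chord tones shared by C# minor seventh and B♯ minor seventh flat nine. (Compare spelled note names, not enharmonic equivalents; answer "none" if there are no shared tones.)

C# minor seventh = C-sharp, E, G-sharp, B.
B♯ minor seventh flat nine = B-sharp, D-sharp, F-double-sharp, A-sharp, C-sharp.
Shared: C-sharp.

C-sharp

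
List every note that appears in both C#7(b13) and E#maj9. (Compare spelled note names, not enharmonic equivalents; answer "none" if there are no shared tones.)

C#7(b13) = C#, E#, G#, B, A.
E#maj9 = E#, G##, B#, D##, F##.
Shared: E#.

E#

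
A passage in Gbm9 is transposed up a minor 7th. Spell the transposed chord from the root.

Fb Abb Cb Ebb Gb

Gb up a minor 7th → Fb. New chord: Fb minor ninth.
Fb — root
Abb — minor 3rd
Cb — perfect 5th
Ebb — minor 7th
Gb — major 9th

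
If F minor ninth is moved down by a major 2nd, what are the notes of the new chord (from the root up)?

E-flat  G-flat  B-flat  D-flat  F

A major 2nd down from F is E-flat, so the new chord is E-flat minor ninth.
root → E-flat
3rd (minor 3rd) → G-flat
5th (perfect 5th) → B-flat
7th (minor 7th) → D-flat
9th (major 9th) → F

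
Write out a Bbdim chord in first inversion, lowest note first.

Bbdim = B♭–D♭–F♭; first inversion → third (D♭) lowest.

D♭, F♭, B♭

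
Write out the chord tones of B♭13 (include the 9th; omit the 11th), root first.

Bb  D  F  Ab  C  G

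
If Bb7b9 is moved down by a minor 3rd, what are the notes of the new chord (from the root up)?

G, B, D, F, Ab

Transposed root: Bb → G (minor 3rd down). So we spell G dominant seventh flat nine:
G — root
B — major 3rd
D — perfect 5th
F — minor 7th
Ab — minor 9th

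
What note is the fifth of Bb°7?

Root of Bb°7 = B♭. The 5th is a diminished 5th: B♭ up a diminished 5th → F♭.

F♭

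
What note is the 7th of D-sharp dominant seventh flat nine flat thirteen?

C#

D-sharp dominant seventh flat nine flat thirteen is built on D#; its 7th is a minor 7th above the root.
A seventh above D uses the letter C, and the minor 7th above D# is C#.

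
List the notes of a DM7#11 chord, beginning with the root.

D, F#, A, C#, G#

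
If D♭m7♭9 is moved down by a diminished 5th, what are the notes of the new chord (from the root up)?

G, B♭, D, F, A♭

A diminished 5th down from D♭ is G, so the new chord is G minor seventh flat nine.
root → G
3rd (minor 3rd) → B♭
5th (perfect 5th) → D
7th (minor 7th) → F
9th (minor 9th) → A♭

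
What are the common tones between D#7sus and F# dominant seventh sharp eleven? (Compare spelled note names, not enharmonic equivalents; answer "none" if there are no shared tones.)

D#7sus: D♯ G♯ A♯ C♯
F# dominant seventh sharp eleven: F♯ A♯ C♯ E B♯
Common to both → A♯, C♯.

A♯  C♯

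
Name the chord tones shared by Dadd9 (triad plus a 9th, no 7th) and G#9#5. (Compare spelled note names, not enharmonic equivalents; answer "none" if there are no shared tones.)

Dadd9 = D, F#, A, E.
G#9#5 = G#, B#, D##, F#, A#.
Shared: F#.

F#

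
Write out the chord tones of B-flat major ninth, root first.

B-flat major ninth: major ninth on B-flat.
- root: B-flat
- major 3rd: D
- perfect 5th: F
- major 7th: A
- major 9th: C

B-flat D F A C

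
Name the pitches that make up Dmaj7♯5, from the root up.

Dmaj7♯5: augmented major seventh on D.
Root: D
Major 3rd (3rd): F#
Augmented 5th (5th): A#
Major 7th (7th): C#

D, F#, A#, C#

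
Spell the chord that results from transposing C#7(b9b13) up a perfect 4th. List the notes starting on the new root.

A perfect 4th up from C# is F#, so the new chord is F# dominant seventh flat nine flat thirteen.
- root: F#
- major 3rd: A#
- perfect 5th: C#
- minor 7th: E
- minor 9th: G
- minor 13th: D

F#, A#, C#, E, G, D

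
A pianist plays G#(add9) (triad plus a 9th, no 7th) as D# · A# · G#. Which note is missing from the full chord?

B#

The full G#(add9) chord is G#, B#, D#, A#.
Comparing with the voicing, the major 3rd (3rd) — B# — is absent.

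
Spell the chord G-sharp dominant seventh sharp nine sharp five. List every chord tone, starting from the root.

G-sharp dominant seventh sharp nine sharp five is a dominant seventh sharp nine sharp five built on G-sharp.
Root: G-sharp
Major 3rd (3rd): B-sharp
Augmented 5th (5th): D-double-sharp
Minor 7th (7th): F-sharp
Augmented 9th (9th): A-double-sharp

G-sharp, B-sharp, D-double-sharp, F-sharp, A-double-sharp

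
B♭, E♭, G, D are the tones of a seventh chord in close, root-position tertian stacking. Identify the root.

Stacking in thirds gives E♭ – G – B♭ – D, so E♭ is the root — E♭ major seventh.

E♭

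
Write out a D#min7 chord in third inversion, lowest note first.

C#, D#, F#, A#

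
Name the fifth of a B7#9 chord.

F#

B7#9 is built on B; its 5th is a perfect 5th above the root.
A fifth above B uses the letter F, and the perfect 5th above B is F#.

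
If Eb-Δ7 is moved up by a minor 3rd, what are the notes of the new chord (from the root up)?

Eb up a minor 3rd → Gb. New chord: Gb minor-major seventh.
Gb — root
Bbb — minor 3rd
Db — perfect 5th
F — major 7th

Gb Bbb Db F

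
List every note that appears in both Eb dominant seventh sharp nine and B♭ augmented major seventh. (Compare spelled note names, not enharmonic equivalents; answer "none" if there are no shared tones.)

B-flat, F-sharp

Eb dominant seventh sharp nine: E-flat G B-flat D-flat F-sharp
B♭ augmented major seventh: B-flat D F-sharp A
Common to both → B-flat, F-sharp.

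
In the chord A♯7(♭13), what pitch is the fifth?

A♯7(♭13) is built on A#; its 5th is a perfect 5th above the root.
A fifth above A uses the letter E, and the perfect 5th above A# is E#.

E#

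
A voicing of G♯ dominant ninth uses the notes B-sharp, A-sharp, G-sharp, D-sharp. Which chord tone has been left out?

F-sharp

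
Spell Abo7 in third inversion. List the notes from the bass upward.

In root position, Abo7 is Ab–Cb–Ebb–Gbb.
Third inversion puts the seventh (Gbb) in the bass.

Gbb, Ab, Cb, Ebb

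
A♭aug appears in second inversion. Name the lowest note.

A♭aug = A♭–C–E. Second inversion → fifth in the bass = E.

E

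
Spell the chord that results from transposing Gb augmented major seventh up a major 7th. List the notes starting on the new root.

F  A  C♯  E

G♭ up a major 7th → F. New chord: F augmented major seventh.
root → F
3rd (major 3rd) → A
5th (augmented 5th) → C♯
7th (major 7th) → E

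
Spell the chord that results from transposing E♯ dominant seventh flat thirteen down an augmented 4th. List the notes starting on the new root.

B, D#, F#, A, G

E# down an augmented 4th → B. New chord: B dominant seventh flat thirteen.
root → B
3rd (major 3rd) → D#
5th (perfect 5th) → F#
7th (minor 7th) → A
13th (minor 13th) → G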